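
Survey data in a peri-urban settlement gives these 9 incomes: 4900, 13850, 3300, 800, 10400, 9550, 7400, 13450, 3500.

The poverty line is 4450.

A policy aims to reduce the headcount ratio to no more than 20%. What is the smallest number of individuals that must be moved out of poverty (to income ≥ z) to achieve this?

2

Currently q = 3 of N = 9 are below the line (H = 0.333).
A headcount ratio of at most 20% allows at most ⌊0.20 × 9⌋ = 1 poor individuals.
So at least 3 − 1 = 2 must be lifted.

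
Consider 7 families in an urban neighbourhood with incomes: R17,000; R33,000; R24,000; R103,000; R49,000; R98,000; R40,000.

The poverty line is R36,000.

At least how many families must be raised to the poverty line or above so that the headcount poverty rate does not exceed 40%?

1

3 of the 7 families are poor, so H = 3/7 = 0.429.
A headcount ratio of at most 40% allows at most ⌊0.40 × 7⌋ = 2 poor families.
So at least 3 − 2 = 1 must be lifted.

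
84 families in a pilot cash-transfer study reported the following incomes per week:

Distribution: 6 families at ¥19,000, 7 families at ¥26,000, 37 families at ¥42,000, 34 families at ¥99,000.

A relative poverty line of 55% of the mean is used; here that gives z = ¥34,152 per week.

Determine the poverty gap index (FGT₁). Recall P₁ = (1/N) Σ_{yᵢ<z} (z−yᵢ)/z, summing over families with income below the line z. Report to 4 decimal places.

0.0516

Below the line: 6×¥19,000, 7×¥26,000 (q = 13 of N = 84).
Relative gaps: (34152−19000)/34152 = 0.4437 (×6); (34152−26000)/34152 = 0.2387 (×7).
Sum of shortfalls = 4.332865; P₁ averages over all N: 4.332865 / 84 = 0.0516.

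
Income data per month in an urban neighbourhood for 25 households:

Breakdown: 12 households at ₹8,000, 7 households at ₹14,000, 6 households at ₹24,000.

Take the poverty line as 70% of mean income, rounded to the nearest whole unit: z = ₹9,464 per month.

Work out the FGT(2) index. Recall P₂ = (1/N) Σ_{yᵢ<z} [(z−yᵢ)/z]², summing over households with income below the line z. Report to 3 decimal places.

0.011

Incomes under z: 12×₹8,000 (q = 12 of N = 25).
Normalized shortfalls: (9464−8000)/9464 = 0.1547 (×12).
Squared: 0.0239 (×12).
Sum = 0.287153; P₂ = 0.287153 / 25 = 0.011.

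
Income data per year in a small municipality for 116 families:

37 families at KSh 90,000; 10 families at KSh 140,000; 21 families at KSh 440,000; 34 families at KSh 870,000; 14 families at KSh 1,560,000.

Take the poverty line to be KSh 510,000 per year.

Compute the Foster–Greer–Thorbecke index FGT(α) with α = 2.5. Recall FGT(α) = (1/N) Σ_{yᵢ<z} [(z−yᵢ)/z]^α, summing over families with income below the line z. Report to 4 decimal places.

Poor units: 37×KSh 90,000, 10×KSh 140,000, 21×KSh 440,000 (q = 68 of N = 116).
Normalized shortfalls: (510000−90000)/510000 = 0.8235 (×37); (510000−140000)/510000 = 0.7255 (×10); (510000−440000)/510000 = 0.1373 (×21).
Raised to α = 2.5: 0.61546 (×37); 0.44831 (×10); 0.00698 (×21).
Sum = 27.401585; FGT(2.5) = 27.401585 / 116 = 0.2362.

0.2362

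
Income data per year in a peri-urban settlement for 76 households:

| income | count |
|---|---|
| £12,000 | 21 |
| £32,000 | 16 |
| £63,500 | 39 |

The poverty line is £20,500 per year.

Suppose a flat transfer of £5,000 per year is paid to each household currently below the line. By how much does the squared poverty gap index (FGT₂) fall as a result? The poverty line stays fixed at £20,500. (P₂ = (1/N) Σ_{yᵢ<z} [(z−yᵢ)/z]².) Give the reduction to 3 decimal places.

0.039

Before: below the line — 21×£12,000; squared poverty gap index (FGT₂) = 0.04750.
After the £5,000 transfer: below the line — 21×£17,000; squared poverty gap index (FGT₂) = 0.00805.
Reduction = 0.04750 − 0.00805 = 0.039.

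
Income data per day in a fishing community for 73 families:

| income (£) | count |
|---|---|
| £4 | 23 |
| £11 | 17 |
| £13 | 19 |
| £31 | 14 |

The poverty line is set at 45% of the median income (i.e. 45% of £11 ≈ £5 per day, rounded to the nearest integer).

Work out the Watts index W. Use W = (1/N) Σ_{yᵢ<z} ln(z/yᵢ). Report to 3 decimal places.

0.070

Incomes under z: 23×£4 (q = 23 of N = 73).
Log gaps: ln(5/4) = 0.2231 (×23).
W = 5.132302 / 73 = 0.070.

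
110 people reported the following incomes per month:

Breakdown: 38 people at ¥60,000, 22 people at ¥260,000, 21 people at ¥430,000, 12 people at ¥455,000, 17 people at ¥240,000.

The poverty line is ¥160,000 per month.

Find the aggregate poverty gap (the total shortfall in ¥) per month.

Incomes under z: 38×¥60,000 (q = 38 of N = 110).
Individual gaps: 38×(160000−60000) = 3800000.
Aggregate gap = ¥3,800,000.

¥3,800,000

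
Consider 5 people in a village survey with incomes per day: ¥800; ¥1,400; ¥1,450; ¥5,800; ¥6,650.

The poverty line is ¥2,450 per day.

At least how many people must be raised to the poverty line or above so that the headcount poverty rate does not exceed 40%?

1

3 of the 5 people are poor, so H = 3/5 = 0.600.
A headcount ratio of at most 40% allows at most ⌊0.40 × 5⌋ = 2 poor people.
So at least 3 − 2 = 1 must be lifted.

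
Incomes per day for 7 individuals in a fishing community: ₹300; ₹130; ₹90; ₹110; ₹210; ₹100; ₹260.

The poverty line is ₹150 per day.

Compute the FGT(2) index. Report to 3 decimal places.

0.051

Incomes under z: ₹90, ₹100, ₹110, ₹130 (q = 4 of N = 7).
Shortfall ratios: (150−90)/150 = 0.4000; (150−100)/150 = 0.3333; (150−110)/150 = 0.2667; (150−130)/150 = 0.1333.
Squared: 0.1600; 0.1111; 0.0711; 0.0178.
Sum = 0.360000; P₂ = 0.360000 / 7 = 0.051.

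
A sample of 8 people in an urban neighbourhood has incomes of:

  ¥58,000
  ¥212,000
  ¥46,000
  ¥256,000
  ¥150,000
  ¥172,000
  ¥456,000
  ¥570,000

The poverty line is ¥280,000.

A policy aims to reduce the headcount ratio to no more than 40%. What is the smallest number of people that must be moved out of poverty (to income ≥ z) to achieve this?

3

6 of the 8 people are poor, so H = 6/8 = 0.750.
A headcount ratio of at most 40% allows at most ⌊0.40 × 8⌋ = 3 poor people.
So at least 6 − 3 = 3 must be lifted.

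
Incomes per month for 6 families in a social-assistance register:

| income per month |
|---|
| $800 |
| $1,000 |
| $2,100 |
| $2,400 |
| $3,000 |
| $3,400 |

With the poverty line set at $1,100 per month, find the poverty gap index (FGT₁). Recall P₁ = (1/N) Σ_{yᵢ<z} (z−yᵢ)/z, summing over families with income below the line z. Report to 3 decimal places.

Below the line: $800, $1,000 (q = 2 of N = 6).
Shortfall ratios: (1100−800)/1100 = 0.2727; (1100−1000)/1100 = 0.0909.
Σ = 0.363636. Dividing by the full population N = 6 gives P₁ = 0.061.

0.061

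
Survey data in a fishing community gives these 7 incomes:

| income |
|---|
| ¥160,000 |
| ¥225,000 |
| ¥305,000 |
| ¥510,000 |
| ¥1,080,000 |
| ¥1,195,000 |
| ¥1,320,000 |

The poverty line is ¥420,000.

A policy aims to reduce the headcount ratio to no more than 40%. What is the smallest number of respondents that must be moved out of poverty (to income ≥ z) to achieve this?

3 of the 7 respondents are poor, so H = 3/7 = 0.429.
A headcount ratio of at most 40% allows at most ⌊0.40 × 7⌋ = 2 poor respondents.
So at least 3 − 2 = 1 must be lifted.

1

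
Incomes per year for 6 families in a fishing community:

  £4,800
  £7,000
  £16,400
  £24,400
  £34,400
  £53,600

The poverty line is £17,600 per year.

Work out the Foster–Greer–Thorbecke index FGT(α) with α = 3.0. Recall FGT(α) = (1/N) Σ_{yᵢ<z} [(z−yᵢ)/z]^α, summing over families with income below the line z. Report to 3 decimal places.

Below the line: £4,800, £7,000, £16,400 (q = 3 of N = 6).
Relative gaps: (17600−4800)/17600 = 0.7273; (17600−7000)/17600 = 0.6023; (17600−16400)/17600 = 0.0682.
Raised to α = 3.0: 0.38467; 0.21846; 0.00032.
Sum = 0.603454; FGT(3.0) = 0.603454 / 6 = 0.101.

0.101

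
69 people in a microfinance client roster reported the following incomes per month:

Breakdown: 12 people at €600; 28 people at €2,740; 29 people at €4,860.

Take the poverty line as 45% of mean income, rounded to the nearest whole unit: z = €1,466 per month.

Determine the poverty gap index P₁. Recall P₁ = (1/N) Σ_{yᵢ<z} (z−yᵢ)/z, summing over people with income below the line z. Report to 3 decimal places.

0.103

Below z: 12×€600 (q = 12 of N = 69).
Gap ratios (z−y)/z: (1466−600)/1466 = 0.5907 (×12).
Σ = 7.088677. Dividing by the full population N = 69 gives P₁ = 0.103.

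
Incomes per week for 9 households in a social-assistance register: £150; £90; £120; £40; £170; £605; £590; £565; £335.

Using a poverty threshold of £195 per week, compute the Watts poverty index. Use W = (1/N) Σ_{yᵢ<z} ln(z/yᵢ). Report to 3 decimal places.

Below the line: £40, £90, £120, £150, £170 (q = 5 of N = 9).
ln(z/y) terms: ln(195/40) = 1.5841; ln(195/90) = 0.7732; ln(195/120) = 0.4855; ln(195/150) = 0.2624; ln(195/170) = 0.1372.
W = 3.242383 / 9 = 0.360.

0.360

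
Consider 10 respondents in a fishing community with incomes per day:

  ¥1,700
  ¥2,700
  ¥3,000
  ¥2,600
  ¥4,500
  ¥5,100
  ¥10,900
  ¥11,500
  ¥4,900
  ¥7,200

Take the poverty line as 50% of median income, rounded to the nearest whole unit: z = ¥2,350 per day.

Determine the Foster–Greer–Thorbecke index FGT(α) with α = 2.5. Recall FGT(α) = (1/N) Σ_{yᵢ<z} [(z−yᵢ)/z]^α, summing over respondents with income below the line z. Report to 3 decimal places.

0.004

Below z: ¥1,700 (q = 1 of N = 10).
Gap ratios (z−y)/z: (2350−1700)/2350 = 0.2766.
Raised to α = 2.5: 0.04024.
Sum = 0.040236; FGT(2.5) = 0.040236 / 10 = 0.004.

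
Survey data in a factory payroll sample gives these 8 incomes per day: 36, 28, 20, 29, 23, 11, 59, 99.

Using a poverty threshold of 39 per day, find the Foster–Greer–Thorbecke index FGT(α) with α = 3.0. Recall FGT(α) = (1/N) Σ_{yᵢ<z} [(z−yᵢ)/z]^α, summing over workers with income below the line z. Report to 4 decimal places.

0.0743

Below z: 11, 20, 23, 28, 29, 36 (q = 6 of N = 8).
Gap ratios (z−y)/z: (39−11)/39 = 0.7179; (39−20)/39 = 0.4872; (39−23)/39 = 0.4103; (39−28)/39 = 0.2821; (39−29)/39 = 0.2564; (39−36)/39 = 0.0769.
Raised to α = 3.0: 0.37007; 0.11563; 0.06905; 0.02244; 0.01686; 0.00046.
Sum = 0.594498; FGT(3.0) = 0.594498 / 8 = 0.0743.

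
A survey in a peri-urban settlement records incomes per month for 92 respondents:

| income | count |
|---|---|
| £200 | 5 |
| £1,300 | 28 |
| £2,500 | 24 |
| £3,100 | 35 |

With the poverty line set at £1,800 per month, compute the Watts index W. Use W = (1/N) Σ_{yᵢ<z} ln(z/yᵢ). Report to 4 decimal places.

0.2185

Poor units: 5×£200, 28×£1,300 (q = 33 of N = 92).
Log shortfalls: ln(1800/200) = 2.1972 (×5); ln(1800/1300) = 0.3254 (×28).
W = 20.097950 / 92 = 0.2185.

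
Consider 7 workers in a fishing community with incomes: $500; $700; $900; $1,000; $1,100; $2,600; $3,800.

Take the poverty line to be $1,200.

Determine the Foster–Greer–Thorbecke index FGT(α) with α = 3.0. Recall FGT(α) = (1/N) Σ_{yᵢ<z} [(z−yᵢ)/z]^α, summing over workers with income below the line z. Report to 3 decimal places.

Poor units: $500, $700, $900, $1,000, $1,100 (q = 5 of N = 7).
Shortfall ratios: (1200−500)/1200 = 0.5833; (1200−700)/1200 = 0.4167; (1200−900)/1200 = 0.2500; (1200−1000)/1200 = 0.1667; (1200−1100)/1200 = 0.0833.
Raised to α = 3.0: 0.19850; 0.07234; 0.01562; 0.00463; 0.00058.
Sum = 0.291667; FGT(3.0) = 0.291667 / 7 = 0.042.

0.042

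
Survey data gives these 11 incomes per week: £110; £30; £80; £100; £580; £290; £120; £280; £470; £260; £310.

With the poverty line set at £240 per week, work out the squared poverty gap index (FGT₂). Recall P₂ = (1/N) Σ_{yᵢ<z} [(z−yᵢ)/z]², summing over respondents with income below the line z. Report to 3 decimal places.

0.190

Incomes under z: £30, £80, £100, £110, £120 (q = 5 of N = 11).
Shortfall ratios: (240−30)/240 = 0.8750; (240−80)/240 = 0.6667; (240−100)/240 = 0.5833; (240−110)/240 = 0.5417; (240−120)/240 = 0.5000.
Squared: 0.7656; 0.4444; 0.3403; 0.2934; 0.2500.
Sum = 2.093750; P₂ = 2.093750 / 11 = 0.190.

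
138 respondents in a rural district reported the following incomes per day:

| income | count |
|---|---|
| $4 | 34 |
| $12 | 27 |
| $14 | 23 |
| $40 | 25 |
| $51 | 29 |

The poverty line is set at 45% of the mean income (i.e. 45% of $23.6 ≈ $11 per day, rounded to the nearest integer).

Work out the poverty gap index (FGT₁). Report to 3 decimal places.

0.157

Poor units: 34×$4 (q = 34 of N = 138).
Normalized shortfalls: (11−4)/11 = 0.6364 (×34).
Sum of shortfalls = 21.636364; P₁ averages over all N: 21.636364 / 138 = 0.157.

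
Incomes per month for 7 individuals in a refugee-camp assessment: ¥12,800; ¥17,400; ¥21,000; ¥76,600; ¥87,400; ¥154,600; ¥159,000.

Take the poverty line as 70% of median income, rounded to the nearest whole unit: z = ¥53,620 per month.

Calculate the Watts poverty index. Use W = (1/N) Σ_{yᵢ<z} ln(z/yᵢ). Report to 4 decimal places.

0.4993

Poor units: ¥12,800, ¥17,400, ¥21,000 (q = 3 of N = 7).
ln(z/y) terms: ln(53620/12800) = 1.4325; ln(53620/17400) = 1.1255; ln(53620/21000) = 0.9374.
W = 3.495329 / 7 = 0.4993.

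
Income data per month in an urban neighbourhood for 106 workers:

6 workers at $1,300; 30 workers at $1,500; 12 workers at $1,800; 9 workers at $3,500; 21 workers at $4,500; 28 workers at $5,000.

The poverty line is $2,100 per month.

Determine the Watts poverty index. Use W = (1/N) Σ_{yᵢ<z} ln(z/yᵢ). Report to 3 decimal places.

0.140

Below z: 6×$1,300, 30×$1,500, 12×$1,800 (q = 48 of N = 106).
ln(z/y) terms: ln(2100/1300) = 0.4796 (×6); ln(2100/1500) = 0.3365 (×30); ln(2100/1800) = 0.1542 (×12).
W = 14.821414 / 106 = 0.140.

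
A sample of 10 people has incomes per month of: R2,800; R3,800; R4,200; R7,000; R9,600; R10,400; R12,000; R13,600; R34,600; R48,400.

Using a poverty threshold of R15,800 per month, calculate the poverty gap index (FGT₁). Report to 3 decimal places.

0.399

Below z: R2,800, R3,800, R4,200, R7,000, R9,600, R10,400, R12,000, R13,600 (q = 8 of N = 10).
Shortfall ratios: (15800−2800)/15800 = 0.8228; (15800−3800)/15800 = 0.7595; (15800−4200)/15800 = 0.7342; (15800−7000)/15800 = 0.5570; (15800−9600)/15800 = 0.3924; (15800−10400)/15800 = 0.3418; (15800−12000)/15800 = 0.2405; (15800−13600)/15800 = 0.1392.
Sum of shortfalls = 3.987342; P₁ averages over all N: 3.987342 / 10 = 0.399.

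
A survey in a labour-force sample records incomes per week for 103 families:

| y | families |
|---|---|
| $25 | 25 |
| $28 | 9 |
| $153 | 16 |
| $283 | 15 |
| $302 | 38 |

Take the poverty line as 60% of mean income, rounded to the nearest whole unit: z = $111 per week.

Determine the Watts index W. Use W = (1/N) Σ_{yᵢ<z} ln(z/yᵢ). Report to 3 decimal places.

0.482

Below the line: 25×$25, 9×$28 (q = 34 of N = 103).
Log gaps: ln(111/25) = 1.4907 (×25); ln(111/28) = 1.3773 (×9).
W = 49.662291 / 103 = 0.482.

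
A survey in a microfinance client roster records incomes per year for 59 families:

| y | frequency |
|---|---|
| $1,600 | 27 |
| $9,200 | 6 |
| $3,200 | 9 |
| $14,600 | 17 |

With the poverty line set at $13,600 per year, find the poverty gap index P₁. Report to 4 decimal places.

0.5533

Below the line: 27×$1,600, 9×$3,200, 6×$9,200 (q = 42 of N = 59).
Normalized shortfalls: (13600−1600)/13600 = 0.8824 (×27); (13600−3200)/13600 = 0.7647 (×9); (13600−9200)/13600 = 0.3235 (×6).
Σ = 32.647059. Dividing by the full population N = 59 gives P₁ = 0.5533.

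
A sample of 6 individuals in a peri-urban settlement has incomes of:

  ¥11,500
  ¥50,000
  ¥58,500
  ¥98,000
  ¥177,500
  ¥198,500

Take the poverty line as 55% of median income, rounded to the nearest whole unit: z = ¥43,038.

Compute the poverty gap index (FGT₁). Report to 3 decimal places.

0.122

Incomes under z: ¥11,500 (q = 1 of N = 6).
Shortfall ratios: (43038−11500)/43038 = 0.7328.
Σ = 0.732794. Dividing by the full population N = 6 gives P₁ = 0.122.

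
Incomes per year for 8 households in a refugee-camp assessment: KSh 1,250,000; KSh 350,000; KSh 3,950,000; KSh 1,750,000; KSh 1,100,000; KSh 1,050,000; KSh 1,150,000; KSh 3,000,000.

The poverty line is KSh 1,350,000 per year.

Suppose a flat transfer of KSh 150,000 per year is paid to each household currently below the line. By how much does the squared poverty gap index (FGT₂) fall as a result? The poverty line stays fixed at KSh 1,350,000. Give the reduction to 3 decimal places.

0.031

Before: below the line — KSh 350,000, KSh 1,050,000, KSh 1,100,000, KSh 1,150,000, KSh 1,250,000; squared poverty gap index (FGT₂) = 0.08248.
After the KSh 150,000 transfer: below the line — KSh 500,000, KSh 1,200,000, KSh 1,250,000, KSh 1,300,000; squared poverty gap index (FGT₂) = 0.05195.
Reduction = 0.08248 − 0.05195 = 0.031.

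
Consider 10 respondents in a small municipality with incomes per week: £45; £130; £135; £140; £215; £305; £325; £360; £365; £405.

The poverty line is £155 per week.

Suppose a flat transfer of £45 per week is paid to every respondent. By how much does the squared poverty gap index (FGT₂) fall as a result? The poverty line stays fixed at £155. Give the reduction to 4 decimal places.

Before: below the line — £45, £130, £135, £140; squared poverty gap index (FGT₂) = 0.055567.
After the £45 transfer: below the line — £90; squared poverty gap index (FGT₂) = 0.017586.
Reduction = 0.055567 − 0.017586 = 0.0380.

0.0380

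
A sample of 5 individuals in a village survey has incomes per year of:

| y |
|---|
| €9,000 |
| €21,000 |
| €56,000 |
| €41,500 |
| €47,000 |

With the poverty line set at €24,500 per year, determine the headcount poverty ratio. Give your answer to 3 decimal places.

0.400

2 of the 5 individuals have income below €24,500.
H = 2/5 = 0.400.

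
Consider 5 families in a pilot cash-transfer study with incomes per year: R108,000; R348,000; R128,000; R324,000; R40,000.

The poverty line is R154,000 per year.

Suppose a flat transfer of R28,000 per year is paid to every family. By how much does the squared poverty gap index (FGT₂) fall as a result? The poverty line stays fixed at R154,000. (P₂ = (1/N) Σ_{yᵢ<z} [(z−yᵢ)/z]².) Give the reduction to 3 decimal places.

Before: below the line — R40,000, R108,000, R128,000; squared poverty gap index (FGT₂) = 0.13314.
After the R28,000 transfer: below the line — R68,000, R136,000; squared poverty gap index (FGT₂) = 0.06510.
Reduction = 0.13314 − 0.06510 = 0.068.

0.068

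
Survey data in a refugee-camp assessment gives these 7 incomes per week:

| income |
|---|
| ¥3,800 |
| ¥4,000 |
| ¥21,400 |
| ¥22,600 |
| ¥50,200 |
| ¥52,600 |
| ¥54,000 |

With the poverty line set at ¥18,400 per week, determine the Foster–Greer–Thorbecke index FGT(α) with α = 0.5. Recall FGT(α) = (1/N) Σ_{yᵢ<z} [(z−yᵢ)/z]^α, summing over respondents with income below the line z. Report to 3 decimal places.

0.254

Incomes under z: ¥3,800, ¥4,000 (q = 2 of N = 7).
Shortfall ratios: (18400−3800)/18400 = 0.7935; (18400−4000)/18400 = 0.7826.
Raised to α = 0.5: 0.89077; 0.88465.
Sum = 1.775426; FGT(0.5) = 1.775426 / 7 = 0.254.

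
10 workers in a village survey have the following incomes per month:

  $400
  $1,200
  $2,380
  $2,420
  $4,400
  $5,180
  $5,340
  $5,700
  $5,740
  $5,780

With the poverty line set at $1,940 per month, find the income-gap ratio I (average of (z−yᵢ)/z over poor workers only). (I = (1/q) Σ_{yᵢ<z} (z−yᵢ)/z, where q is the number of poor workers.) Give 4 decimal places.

0.5876

Below the line: $400, $1,200 (q = 2 of N = 10).
Relative gaps: 0.7938, 0.3814; sum = 1.175258.
I averages over the q = 2 poor units only: 1.175258 / 2 = 0.5876.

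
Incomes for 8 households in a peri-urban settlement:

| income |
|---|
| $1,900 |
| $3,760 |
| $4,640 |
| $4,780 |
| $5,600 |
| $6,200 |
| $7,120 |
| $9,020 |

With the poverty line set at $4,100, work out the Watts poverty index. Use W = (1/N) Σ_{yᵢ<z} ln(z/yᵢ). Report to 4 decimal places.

Below z: $1,900, $3,760 (q = 2 of N = 8).
Log gaps: ln(4100/1900) = 0.7691; ln(4100/3760) = 0.0866.
W = 0.855701 / 8 = 0.1070.

0.1070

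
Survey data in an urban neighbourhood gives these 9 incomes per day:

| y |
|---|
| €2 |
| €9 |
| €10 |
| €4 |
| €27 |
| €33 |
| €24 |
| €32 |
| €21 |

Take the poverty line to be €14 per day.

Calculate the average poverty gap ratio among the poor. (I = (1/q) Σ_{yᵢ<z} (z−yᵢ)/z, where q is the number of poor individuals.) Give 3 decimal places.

0.554

Incomes under z: €2, €4, €9, €10 (q = 4 of N = 9).
Shortfall ratios (z−y)/z: 0.8571, 0.7143, 0.3571, 0.2857; sum = 2.214286.
The income-gap ratio divides by q (the poor only): 2.214286 / 4 = 0.554.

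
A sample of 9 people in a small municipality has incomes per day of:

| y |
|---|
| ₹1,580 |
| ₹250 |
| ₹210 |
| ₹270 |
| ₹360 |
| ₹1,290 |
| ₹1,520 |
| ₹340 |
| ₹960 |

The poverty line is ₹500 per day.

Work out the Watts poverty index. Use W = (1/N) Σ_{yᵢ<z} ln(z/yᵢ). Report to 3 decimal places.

Below the line: ₹210, ₹250, ₹270, ₹340, ₹360 (q = 5 of N = 9).
ln(z/y) terms: ln(500/210) = 0.8675; ln(500/250) = 0.6931; ln(500/270) = 0.6162; ln(500/340) = 0.3857; ln(500/360) = 0.3285.
W = 2.891000 / 9 = 0.321.

0.321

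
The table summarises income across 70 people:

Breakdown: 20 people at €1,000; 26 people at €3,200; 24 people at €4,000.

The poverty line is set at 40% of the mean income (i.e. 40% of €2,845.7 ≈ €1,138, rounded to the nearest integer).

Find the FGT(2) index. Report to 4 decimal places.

0.0042

Below z: 20×€1,000 (q = 20 of N = 70).
Shortfall ratios: (1138−1000)/1138 = 0.1213 (×20).
Squared: 0.0147 (×20).
Sum = 0.294106; P₂ = 0.294106 / 70 = 0.0042.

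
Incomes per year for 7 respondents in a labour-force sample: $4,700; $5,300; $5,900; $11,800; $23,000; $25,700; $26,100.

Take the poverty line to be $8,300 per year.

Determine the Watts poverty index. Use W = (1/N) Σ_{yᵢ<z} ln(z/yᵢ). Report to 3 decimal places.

0.194

Poor units: $4,700, $5,300, $5,900 (q = 3 of N = 7).
ln(z/y) terms: ln(8300/4700) = 0.5687; ln(8300/5300) = 0.4485; ln(8300/5900) = 0.3413.
W = 1.358545 / 7 = 0.194.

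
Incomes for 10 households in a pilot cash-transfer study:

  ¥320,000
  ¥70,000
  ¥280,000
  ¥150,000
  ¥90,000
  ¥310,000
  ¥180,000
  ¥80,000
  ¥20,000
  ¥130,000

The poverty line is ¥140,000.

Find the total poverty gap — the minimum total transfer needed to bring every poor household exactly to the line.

¥310,000

Poor units: ¥20,000, ¥70,000, ¥80,000, ¥90,000, ¥130,000 (q = 5 of N = 10).
Individual gaps: 140000−20000 = 120000; 140000−70000 = 70000; 140000−80000 = 60000; 140000−90000 = 50000; 140000−130000 = 10000.
Aggregate gap = ¥310,000.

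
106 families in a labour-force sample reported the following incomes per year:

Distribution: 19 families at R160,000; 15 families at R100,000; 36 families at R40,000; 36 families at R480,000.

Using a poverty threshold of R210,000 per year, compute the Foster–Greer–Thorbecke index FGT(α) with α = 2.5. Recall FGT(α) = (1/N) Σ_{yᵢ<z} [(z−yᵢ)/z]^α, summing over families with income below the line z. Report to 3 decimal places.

Incomes under z: 36×R40,000, 15×R100,000, 19×R160,000 (q = 70 of N = 106).
Shortfall ratios: (210000−40000)/210000 = 0.8095 (×36); (210000−100000)/210000 = 0.5238 (×15); (210000−160000)/210000 = 0.2381 (×19).
Raised to α = 2.5: 0.58962 (×36); 0.19858 (×15); 0.02766 (×19).
Sum = 24.730667; FGT(2.5) = 24.730667 / 106 = 0.233.

0.233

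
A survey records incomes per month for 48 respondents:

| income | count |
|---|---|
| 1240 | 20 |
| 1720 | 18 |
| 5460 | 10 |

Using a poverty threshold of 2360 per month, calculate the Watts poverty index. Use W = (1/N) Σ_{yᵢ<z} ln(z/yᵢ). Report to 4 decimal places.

Below the line: 20×1240, 18×1720 (q = 38 of N = 48).
Log shortfalls: ln(2360/1240) = 0.6436 (×20); ln(2360/1720) = 0.3163 (×18).
W = 18.565077 / 48 = 0.3868.

0.3868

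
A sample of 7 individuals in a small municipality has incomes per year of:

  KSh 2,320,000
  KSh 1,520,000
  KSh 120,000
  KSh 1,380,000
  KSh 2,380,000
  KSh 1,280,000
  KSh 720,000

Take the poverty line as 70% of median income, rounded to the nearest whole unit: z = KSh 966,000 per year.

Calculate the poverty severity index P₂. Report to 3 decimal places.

0.119

Below the line: KSh 120,000, KSh 720,000 (q = 2 of N = 7).
Gap ratios (z−y)/z: (966000−120000)/966000 = 0.8758; (966000−720000)/966000 = 0.2547.
Squared: 0.7670; 0.0649.
Sum = 0.831835; P₂ = 0.831835 / 7 = 0.119.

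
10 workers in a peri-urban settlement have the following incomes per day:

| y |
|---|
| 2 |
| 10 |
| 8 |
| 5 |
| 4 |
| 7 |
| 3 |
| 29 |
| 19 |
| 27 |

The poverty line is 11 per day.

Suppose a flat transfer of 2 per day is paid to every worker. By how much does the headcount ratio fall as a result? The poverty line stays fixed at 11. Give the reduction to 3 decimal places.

Before: below the line — 2, 3, 4, 5, 7, 8, 10; headcount ratio = 0.70000.
After the 2 transfer: below the line — 4, 5, 6, 7, 9, 10; headcount ratio = 0.60000.
Reduction = 0.70000 − 0.60000 = 0.100.

0.100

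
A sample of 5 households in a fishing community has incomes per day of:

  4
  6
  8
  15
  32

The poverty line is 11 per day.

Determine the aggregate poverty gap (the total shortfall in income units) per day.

Poor units: 4, 6, 8 (q = 3 of N = 5).
Individual gaps: 11−4 = 7; 11−6 = 5; 11−8 = 3.
Aggregate gap = 15.

15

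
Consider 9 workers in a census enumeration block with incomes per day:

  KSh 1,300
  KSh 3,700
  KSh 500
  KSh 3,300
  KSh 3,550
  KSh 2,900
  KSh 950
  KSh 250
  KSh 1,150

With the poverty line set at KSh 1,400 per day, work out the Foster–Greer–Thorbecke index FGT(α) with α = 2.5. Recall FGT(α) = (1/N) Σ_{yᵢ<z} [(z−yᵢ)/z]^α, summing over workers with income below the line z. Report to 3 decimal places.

Incomes under z: KSh 250, KSh 500, KSh 950, KSh 1,150, KSh 1,300 (q = 5 of N = 9).
Normalized shortfalls: (1400−250)/1400 = 0.8214; (1400−500)/1400 = 0.6429; (1400−950)/1400 = 0.3214; (1400−1150)/1400 = 0.1786; (1400−1300)/1400 = 0.0714.
Raised to α = 2.5: 0.61154; 0.33135; 0.05857; 0.01348; 0.00136.
Sum = 1.016302; FGT(2.5) = 1.016302 / 9 = 0.113.

0.113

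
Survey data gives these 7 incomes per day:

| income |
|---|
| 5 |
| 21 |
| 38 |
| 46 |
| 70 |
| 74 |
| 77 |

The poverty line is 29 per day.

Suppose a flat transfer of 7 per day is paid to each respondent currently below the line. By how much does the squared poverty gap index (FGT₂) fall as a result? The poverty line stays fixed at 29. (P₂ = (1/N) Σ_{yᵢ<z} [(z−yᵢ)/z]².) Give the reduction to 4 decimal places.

0.0595

Before: below the line — 5, 21; squared poverty gap index (FGT₂) = 0.108714.
After the 7 transfer: below the line — 12, 28; squared poverty gap index (FGT₂) = 0.049261.
Reduction = 0.108714 − 0.049261 = 0.0595.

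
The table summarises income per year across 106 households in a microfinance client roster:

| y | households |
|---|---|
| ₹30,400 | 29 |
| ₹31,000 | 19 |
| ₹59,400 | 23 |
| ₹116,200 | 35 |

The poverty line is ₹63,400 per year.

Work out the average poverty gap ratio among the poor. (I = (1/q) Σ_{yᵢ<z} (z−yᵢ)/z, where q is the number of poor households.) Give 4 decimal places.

0.3698

Incomes under z: 29×₹30,400, 19×₹31,000, 23×₹59,400 (q = 71 of N = 106).
Relative gaps: 0.5205 (×29), 0.5110 (×19), 0.0631 (×23); sum = 26.255521.
I averages over the q = 71 poor units only: 26.255521 / 71 = 0.3698.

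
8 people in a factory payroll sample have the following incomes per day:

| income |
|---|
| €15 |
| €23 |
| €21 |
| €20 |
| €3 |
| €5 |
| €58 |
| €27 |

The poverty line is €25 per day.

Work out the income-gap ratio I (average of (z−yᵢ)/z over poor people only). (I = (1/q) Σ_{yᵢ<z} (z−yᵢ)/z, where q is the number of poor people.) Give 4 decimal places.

0.4200

Below z: €3, €5, €15, €20, €21, €23 (q = 6 of N = 8).
Shortfall ratios (z−y)/z: 0.8800, 0.8000, 0.4000, 0.2000, 0.1600, 0.0800; sum = 2.520000.
I averages over the q = 6 poor units only: 2.520000 / 6 = 0.4200.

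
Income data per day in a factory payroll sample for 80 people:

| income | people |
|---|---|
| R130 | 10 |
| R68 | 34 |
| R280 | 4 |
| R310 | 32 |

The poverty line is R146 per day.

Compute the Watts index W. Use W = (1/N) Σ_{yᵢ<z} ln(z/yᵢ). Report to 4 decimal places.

Below the line: 34×R68, 10×R130 (q = 44 of N = 80).
Log gaps: ln(146/68) = 0.7641 (×34); ln(146/130) = 0.1161 (×10).
W = 27.140085 / 80 = 0.3393.

0.3393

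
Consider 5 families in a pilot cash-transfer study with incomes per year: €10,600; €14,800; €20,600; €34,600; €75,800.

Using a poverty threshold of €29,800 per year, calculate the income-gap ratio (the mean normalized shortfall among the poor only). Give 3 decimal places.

0.485

Poor units: €10,600, €14,800, €20,600 (q = 3 of N = 5).
Shortfall ratios (z−y)/z: 0.6443, 0.5034, 0.3087; sum = 1.456376.
The income-gap ratio divides by q (the poor only): 1.456376 / 3 = 0.485.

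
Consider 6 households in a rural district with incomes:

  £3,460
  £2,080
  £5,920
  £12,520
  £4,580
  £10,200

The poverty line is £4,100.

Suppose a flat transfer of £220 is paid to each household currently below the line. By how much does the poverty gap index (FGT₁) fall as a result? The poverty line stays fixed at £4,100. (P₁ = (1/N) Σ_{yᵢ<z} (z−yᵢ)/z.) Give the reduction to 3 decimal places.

0.018

Before: below the line — £2,080, £3,460; poverty gap index (FGT₁) = 0.10813.
After the £220 transfer: below the line — £2,300, £3,680; poverty gap index (FGT₁) = 0.09024.
Reduction = 0.10813 − 0.09024 = 0.018.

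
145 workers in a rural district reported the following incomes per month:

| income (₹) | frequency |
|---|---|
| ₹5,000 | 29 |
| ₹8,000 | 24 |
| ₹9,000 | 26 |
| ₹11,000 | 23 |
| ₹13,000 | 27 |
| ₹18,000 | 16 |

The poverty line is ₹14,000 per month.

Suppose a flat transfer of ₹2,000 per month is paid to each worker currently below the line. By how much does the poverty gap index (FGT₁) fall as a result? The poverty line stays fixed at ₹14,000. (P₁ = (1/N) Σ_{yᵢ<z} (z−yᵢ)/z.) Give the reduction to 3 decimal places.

0.114

Before: below the line — 29×₹5,000, 24×₹8,000, 26×₹9,000, 23×₹11,000, 27×₹13,000; poverty gap index (FGT₁) = 0.31084.
After the ₹2,000 transfer: below the line — 29×₹7,000, 24×₹10,000, 26×₹11,000, 23×₹13,000; poverty gap index (FGT₁) = 0.19704.
Reduction = 0.31084 − 0.19704 = 0.114.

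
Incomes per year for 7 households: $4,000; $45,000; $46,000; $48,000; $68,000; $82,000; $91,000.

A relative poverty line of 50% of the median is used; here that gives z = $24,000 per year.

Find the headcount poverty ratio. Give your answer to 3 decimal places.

0.143

1 of the 7 households have income below $24,000.
H = 1/7 = 0.143.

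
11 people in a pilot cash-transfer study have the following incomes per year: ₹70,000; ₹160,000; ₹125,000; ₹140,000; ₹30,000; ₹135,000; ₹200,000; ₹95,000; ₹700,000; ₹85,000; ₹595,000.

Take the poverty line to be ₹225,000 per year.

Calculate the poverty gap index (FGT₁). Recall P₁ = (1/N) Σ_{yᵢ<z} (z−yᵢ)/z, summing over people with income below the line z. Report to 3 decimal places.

0.398

Below z: ₹30,000, ₹70,000, ₹85,000, ₹95,000, ₹125,000, ₹135,000, ₹140,000, ₹160,000, ₹200,000 (q = 9 of N = 11).
Shortfall ratios: (225000−30000)/225000 = 0.8667; (225000−70000)/225000 = 0.6889; (225000−85000)/225000 = 0.6222; (225000−95000)/225000 = 0.5778; (225000−125000)/225000 = 0.4444; (225000−135000)/225000 = 0.4000; (225000−140000)/225000 = 0.3778; (225000−160000)/225000 = 0.2889; (225000−200000)/225000 = 0.1111.
Sum of shortfalls = 4.377778; P₁ averages over all N: 4.377778 / 11 = 0.398.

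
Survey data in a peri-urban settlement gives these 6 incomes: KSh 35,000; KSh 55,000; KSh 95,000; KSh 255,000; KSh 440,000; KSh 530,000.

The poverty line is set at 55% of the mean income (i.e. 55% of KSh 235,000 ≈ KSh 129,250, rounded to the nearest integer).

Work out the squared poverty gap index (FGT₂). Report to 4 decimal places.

Below z: KSh 35,000, KSh 55,000, KSh 95,000 (q = 3 of N = 6).
Normalized shortfalls: (129250−35000)/129250 = 0.7292; (129250−55000)/129250 = 0.5745; (129250−95000)/129250 = 0.2650.
Squared: 0.5317; 0.3300; 0.0702.
Sum = 0.931976; P₂ = 0.931976 / 6 = 0.1553.

0.1553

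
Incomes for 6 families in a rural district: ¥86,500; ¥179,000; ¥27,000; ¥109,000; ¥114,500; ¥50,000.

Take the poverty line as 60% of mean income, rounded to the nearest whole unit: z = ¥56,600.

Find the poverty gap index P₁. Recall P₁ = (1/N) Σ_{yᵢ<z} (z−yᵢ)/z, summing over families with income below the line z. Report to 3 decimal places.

Below the line: ¥27,000, ¥50,000 (q = 2 of N = 6).
Normalized shortfalls: (56600−27000)/56600 = 0.5230; (56600−50000)/56600 = 0.1166.
Sum of shortfalls = 0.639576; P₁ averages over all N: 0.639576 / 6 = 0.107.

0.107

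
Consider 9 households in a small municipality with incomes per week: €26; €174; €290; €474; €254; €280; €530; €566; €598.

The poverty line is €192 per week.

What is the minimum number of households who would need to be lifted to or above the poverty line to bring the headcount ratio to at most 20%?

1

2 of the 9 households are poor, so H = 2/9 = 0.222.
A headcount ratio of at most 20% allows at most ⌊0.20 × 9⌋ = 1 poor households.
So at least 2 − 1 = 1 must be lifted.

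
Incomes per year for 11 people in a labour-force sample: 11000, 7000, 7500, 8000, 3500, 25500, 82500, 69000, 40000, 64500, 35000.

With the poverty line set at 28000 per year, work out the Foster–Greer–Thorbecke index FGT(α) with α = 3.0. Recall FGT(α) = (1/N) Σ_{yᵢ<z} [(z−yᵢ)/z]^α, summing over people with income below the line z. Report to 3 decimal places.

Poor units: 3500, 7000, 7500, 8000, 11000, 25500 (q = 6 of N = 11).
Relative gaps: (28000−3500)/28000 = 0.8750; (28000−7000)/28000 = 0.7500; (28000−7500)/28000 = 0.7321; (28000−8000)/28000 = 0.7143; (28000−11000)/28000 = 0.6071; (28000−25500)/28000 = 0.0893.
Raised to α = 3.0: 0.66992; 0.42188; 0.39245; 0.36443; 0.22381; 0.00071.
Sum = 2.073199; FGT(3.0) = 2.073199 / 11 = 0.188.

0.188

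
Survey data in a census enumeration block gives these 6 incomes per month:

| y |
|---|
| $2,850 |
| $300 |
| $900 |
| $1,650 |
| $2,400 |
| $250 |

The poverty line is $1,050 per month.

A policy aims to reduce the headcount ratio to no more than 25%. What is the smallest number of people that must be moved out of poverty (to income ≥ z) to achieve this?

Currently q = 3 of N = 6 are below the line (H = 0.500).
A headcount ratio of at most 25% allows at most ⌊0.25 × 6⌋ = 1 poor people.
So at least 3 − 1 = 2 must be lifted.

2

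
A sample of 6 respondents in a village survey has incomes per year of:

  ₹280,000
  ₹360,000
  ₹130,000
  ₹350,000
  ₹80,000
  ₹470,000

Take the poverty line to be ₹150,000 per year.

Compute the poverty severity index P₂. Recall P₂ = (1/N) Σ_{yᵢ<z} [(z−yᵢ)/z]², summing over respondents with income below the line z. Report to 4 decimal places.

0.0393

Below the line: ₹80,000, ₹130,000 (q = 2 of N = 6).
Normalized shortfalls: (150000−80000)/150000 = 0.4667; (150000−130000)/150000 = 0.1333.
Squared: 0.2178; 0.0178.
Sum = 0.235556; P₂ = 0.235556 / 6 = 0.0393.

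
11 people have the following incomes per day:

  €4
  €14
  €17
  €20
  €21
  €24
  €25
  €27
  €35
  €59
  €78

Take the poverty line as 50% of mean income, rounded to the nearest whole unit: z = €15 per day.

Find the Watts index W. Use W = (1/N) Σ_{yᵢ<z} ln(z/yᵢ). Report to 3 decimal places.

Poor units: €4, €14 (q = 2 of N = 11).
ln(z/y) terms: ln(15/4) = 1.3218; ln(15/14) = 0.0690.
W = 1.390749 / 11 = 0.126.

0.126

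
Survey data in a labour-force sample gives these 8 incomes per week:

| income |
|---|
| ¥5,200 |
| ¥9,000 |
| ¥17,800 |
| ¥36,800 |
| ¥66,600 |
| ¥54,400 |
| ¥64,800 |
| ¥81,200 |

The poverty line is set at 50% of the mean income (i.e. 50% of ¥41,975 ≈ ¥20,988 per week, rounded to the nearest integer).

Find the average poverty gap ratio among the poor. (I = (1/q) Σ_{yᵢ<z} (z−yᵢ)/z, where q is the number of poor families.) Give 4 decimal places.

Below z: ¥5,200, ¥9,000, ¥17,800 (q = 3 of N = 8).
Relative gaps: 0.7522, 0.5712, 0.1519; sum = 1.475319.
I averages over the q = 3 poor units only: 1.475319 / 3 = 0.4918.

0.4918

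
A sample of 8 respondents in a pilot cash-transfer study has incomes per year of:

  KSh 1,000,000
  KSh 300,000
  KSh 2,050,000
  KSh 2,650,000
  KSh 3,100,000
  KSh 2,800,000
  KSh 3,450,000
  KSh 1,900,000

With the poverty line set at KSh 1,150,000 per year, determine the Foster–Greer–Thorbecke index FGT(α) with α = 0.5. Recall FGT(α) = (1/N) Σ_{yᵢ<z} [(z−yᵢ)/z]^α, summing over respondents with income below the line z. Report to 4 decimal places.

0.1526

Incomes under z: KSh 300,000, KSh 1,000,000 (q = 2 of N = 8).
Relative gaps: (1150000−300000)/1150000 = 0.7391; (1150000−1000000)/1150000 = 0.1304.
Raised to α = 0.5: 0.85973; 0.36116.
Sum = 1.220885; FGT(0.5) = 1.220885 / 8 = 0.1526.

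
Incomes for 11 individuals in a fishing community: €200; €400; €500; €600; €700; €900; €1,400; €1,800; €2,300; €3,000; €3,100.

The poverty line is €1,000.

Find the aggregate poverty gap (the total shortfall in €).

€2,700

Below z: €200, €400, €500, €600, €700, €900 (q = 6 of N = 11).
Individual gaps: 1000−200 = 800; 1000−400 = 600; 1000−500 = 500; 1000−600 = 400; 1000−700 = 300; 1000−900 = 100.
Aggregate gap = €2,700.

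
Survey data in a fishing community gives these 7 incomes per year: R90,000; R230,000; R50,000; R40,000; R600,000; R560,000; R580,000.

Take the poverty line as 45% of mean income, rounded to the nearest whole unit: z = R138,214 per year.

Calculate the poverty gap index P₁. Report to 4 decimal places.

0.2425

Incomes under z: R40,000, R50,000, R90,000 (q = 3 of N = 7).
Shortfall ratios: (138214−40000)/138214 = 0.7106; (138214−50000)/138214 = 0.6382; (138214−90000)/138214 = 0.3488.
Σ = 1.697672. Dividing by the full population N = 7 gives P₁ = 0.2425.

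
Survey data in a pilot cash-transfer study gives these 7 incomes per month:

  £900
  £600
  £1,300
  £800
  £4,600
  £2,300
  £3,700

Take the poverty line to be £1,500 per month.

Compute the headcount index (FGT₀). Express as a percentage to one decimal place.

4 of the 7 individuals have income below £1,500.
H = 4/7 = 57.1%.

57.1%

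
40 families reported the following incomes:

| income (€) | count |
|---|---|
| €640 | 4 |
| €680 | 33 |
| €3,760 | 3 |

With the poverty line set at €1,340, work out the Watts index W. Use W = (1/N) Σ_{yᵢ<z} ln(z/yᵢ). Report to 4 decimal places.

0.6335

Below the line: 4×€640, 33×€680 (q = 37 of N = 40).
Log gaps: ln(1340/640) = 0.7390 (×4); ln(1340/680) = 0.6783 (×33).
W = 25.340786 / 40 = 0.6335.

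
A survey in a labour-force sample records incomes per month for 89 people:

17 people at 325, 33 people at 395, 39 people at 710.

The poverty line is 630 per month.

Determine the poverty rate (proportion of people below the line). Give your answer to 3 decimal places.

0.562

50 of the 89 people have income below 630.
H = 50/89 = 0.562.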